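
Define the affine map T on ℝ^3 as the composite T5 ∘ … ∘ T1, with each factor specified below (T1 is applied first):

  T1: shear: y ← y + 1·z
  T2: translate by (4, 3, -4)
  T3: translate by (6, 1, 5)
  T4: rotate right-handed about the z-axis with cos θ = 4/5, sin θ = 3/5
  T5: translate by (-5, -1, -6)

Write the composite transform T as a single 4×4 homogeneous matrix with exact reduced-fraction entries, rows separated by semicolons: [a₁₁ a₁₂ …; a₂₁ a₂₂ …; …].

T1 = [1 0 0 0; 0 1 1 0; 0 0 1 0; 0 0 0 1]
T2·T1 = [1 0 0 4; 0 1 1 3; 0 0 1 -4; 0 0 0 1]
T3·…·T1 = [1 0 0 10; 0 1 1 4; 0 0 1 1; 0 0 0 1]
T4·…·T1 = [4/5 -3/5 -3/5 28/5; 3/5 4/5 4/5 46/5; 0 0 1 1; 0 0 0 1]
T5·…·T1 = [4/5 -3/5 -3/5 3/5; 3/5 4/5 4/5 41/5; 0 0 1 -5; 0 0 0 1]

T = [4/5 -3/5 -3/5 3/5; 3/5 4/5 4/5 41/5; 0 0 1 -5; 0 0 0 1]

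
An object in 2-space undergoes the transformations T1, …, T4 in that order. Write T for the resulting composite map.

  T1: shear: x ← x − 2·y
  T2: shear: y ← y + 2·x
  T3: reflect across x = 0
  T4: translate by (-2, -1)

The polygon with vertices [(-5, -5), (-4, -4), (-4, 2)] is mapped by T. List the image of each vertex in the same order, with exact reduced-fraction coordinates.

image vertices: (-7, 4), (-6, 3), (6, -15)

T1 shear: x ← x − 2·y: (-5, -5) → (5, -5); (-4, -4) → (4, -4); (-4, 2) → (-8, 2)
T2 shear: y ← y + 2·x: (5, -5) → (5, 5); (4, -4) → (4, 4); (-8, 2) → (-8, -14)
T3 reflect across x = 0: (5, 5) → (-5, 5); (4, 4) → (-4, 4); (-8, -14) → (8, -14)
T4 translate by (-2, -1): (-5, 5) → (-7, 4); (-4, 4) → (-6, 3); (8, -14) → (6, -15)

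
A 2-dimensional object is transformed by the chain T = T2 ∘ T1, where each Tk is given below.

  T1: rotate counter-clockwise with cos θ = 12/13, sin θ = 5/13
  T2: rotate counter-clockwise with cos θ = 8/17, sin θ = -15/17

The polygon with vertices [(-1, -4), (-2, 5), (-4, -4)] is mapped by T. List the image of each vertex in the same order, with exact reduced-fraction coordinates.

T1 rotate counter-clockwise with cos θ = 12/13, sin θ = 5/13: (-1, -4) → (8/13, -53/13); (-2, 5) → (-49/13, 50/13); (-4, -4) → (-28/13, -68/13)
T2 rotate counter-clockwise with cos θ = 8/17, sin θ = -15/17: (8/13, -53/13) → (-43/13, -32/13); (-49/13, 50/13) → (358/221, 1135/221); (-28/13, -68/13) → (-1244/221, -124/221)

image vertices: (-43/13, -32/13), (358/221, 1135/221), (-1244/221, -124/221)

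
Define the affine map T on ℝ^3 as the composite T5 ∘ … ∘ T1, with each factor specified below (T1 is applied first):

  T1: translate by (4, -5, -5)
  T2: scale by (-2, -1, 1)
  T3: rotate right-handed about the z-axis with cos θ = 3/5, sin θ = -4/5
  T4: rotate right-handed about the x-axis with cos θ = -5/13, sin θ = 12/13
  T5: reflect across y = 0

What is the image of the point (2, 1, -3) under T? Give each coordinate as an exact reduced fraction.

T(p) = (-4, -36/13, 184/13)

T1 translate by (4, -5, -5): (2, 1, -3) → (6, -4, -8)
T2 scale by (-2, -1, 1): (6, -4, -8) → (-12, 4, -8)
T3 rotate right-handed about the z-axis with cos θ = 3/5, sin θ = -4/5: (-12, 4, -8) → (-4, 12, -8)
T4 rotate right-handed about the x-axis with cos θ = -5/13, sin θ = 12/13: (-4, 12, -8) → (-4, 36/13, 184/13)
T5 reflect across y = 0: (-4, 36/13, 184/13) → (-4, -36/13, 184/13)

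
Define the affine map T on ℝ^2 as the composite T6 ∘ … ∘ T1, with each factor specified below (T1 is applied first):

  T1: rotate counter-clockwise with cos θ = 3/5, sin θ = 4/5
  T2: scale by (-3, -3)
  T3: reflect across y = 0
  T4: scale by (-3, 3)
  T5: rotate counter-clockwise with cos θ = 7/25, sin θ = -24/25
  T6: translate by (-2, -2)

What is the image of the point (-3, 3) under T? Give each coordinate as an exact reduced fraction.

T(p) = (-2221/125, 4097/125)

T1 rotate counter-clockwise with cos θ = 3/5, sin θ = 4/5: (-3, 3) → (-21/5, -3/5)
T2 scale by (-3, -3): (-21/5, -3/5) → (63/5, 9/5)
T3 reflect across y = 0: (63/5, 9/5) → (63/5, -9/5)
T4 scale by (-3, 3): (63/5, -9/5) → (-189/5, -27/5)
T5 rotate counter-clockwise with cos θ = 7/25, sin θ = -24/25: (-189/5, -27/5) → (-1971/125, 4347/125)
T6 translate by (-2, -2): (-1971/125, 4347/125) → (-2221/125, 4097/125)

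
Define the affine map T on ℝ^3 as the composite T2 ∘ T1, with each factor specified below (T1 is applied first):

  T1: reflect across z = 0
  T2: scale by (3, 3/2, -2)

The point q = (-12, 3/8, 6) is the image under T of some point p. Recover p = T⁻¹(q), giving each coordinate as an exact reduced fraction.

T1 = [1 0 0 0; 0 1 0 0; 0 0 -1 0; 0 0 0 1]
T2·T1 = [3 0 0 0; 0 3/2 0 0; 0 0 2 0; 0 0 0 1]
det M = 9; M⁻¹ = [1/3 0 0 0; 0 2/3 0 0; 0 0 1/2 0; 0 0 0 1]
M⁻¹ · (-12, 3/8, 6)ᵀ = (-4, 1/4, 3)ᵀ

p = (-4, 1/4, 3)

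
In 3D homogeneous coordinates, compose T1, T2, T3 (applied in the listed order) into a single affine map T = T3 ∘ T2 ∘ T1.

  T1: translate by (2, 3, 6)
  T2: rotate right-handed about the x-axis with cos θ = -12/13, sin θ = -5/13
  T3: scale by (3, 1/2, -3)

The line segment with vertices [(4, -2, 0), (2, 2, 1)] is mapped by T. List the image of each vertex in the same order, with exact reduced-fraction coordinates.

image vertices: (18, 9/13, 231/13), (12, -25/26, 327/13)

T1 translate by (2, 3, 6): (4, -2, 0) → (6, 1, 6); (2, 2, 1) → (4, 5, 7)
T2 rotate right-handed about the x-axis with cos θ = -12/13, sin θ = -5/13: (6, 1, 6) → (6, 18/13, -77/13); (4, 5, 7) → (4, -25/13, -109/13)
T3 scale by (3, 1/2, -3): (6, 18/13, -77/13) → (18, 9/13, 231/13); (4, -25/13, -109/13) → (12, -25/26, 327/13)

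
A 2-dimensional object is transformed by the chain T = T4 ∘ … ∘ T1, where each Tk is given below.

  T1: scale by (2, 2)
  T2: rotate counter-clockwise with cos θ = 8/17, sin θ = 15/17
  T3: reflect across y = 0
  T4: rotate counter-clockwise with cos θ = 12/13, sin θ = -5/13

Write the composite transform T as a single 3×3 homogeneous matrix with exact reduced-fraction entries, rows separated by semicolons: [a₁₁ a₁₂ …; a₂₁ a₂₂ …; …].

T = [42/221 -440/221 0; -440/221 -42/221 0; 0 0 1]

T1 = [2 0 0; 0 2 0; 0 0 1]
T2·T1 = [16/17 -30/17 0; 30/17 16/17 0; 0 0 1]
T3·…·T1 = [16/17 -30/17 0; -30/17 -16/17 0; 0 0 1]
T4·…·T1 = [42/221 -440/221 0; -440/221 -42/221 0; 0 0 1]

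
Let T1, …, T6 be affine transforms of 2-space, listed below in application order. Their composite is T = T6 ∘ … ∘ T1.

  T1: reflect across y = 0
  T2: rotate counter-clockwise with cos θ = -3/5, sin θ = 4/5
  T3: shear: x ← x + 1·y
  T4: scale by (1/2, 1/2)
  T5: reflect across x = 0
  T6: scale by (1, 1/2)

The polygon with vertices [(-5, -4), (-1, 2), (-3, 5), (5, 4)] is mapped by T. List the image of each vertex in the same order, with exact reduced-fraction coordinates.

T1 reflect across y = 0: (-5, -4) → (-5, 4); (-1, 2) → (-1, -2); (-3, 5) → (-3, -5); (5, 4) → (5, -4)
T2 rotate counter-clockwise with cos θ = -3/5, sin θ = 4/5: (-5, 4) → (-1/5, -32/5); (-1, -2) → (11/5, 2/5); (-3, -5) → (29/5, 3/5); (5, -4) → (1/5, 32/5)
T3 shear: x ← x + 1·y: (-1/5, -32/5) → (-33/5, -32/5); (11/5, 2/5) → (13/5, 2/5); (29/5, 3/5) → (32/5, 3/5); (1/5, 32/5) → (33/5, 32/5)
T4 scale by (1/2, 1/2): (-33/5, -32/5) → (-33/10, -16/5); (13/5, 2/5) → (13/10, 1/5); (32/5, 3/5) → (16/5, 3/10); (33/5, 32/5) → (33/10, 16/5)
T5 reflect across x = 0: (-33/10, -16/5) → (33/10, -16/5); (13/10, 1/5) → (-13/10, 1/5); (16/5, 3/10) → (-16/5, 3/10); (33/10, 16/5) → (-33/10, 16/5)
T6 scale by (1, 1/2): (33/10, -16/5) → (33/10, -8/5); (-13/10, 1/5) → (-13/10, 1/10); (-16/5, 3/10) → (-16/5, 3/20); (-33/10, 16/5) → (-33/10, 8/5)

image vertices: (33/10, -8/5), (-13/10, 1/10), (-16/5, 3/20), (-33/10, 8/5)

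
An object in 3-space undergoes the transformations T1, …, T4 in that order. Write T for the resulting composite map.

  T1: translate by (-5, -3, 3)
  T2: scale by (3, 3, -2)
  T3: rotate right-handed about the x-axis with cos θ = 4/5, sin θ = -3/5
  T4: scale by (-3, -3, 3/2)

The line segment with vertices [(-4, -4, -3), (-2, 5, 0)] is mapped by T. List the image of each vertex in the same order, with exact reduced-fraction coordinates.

T1 translate by (-5, -3, 3): (-4, -4, -3) → (-9, -7, 0); (-2, 5, 0) → (-7, 2, 3)
T2 scale by (3, 3, -2): (-9, -7, 0) → (-27, -21, 0); (-7, 2, 3) → (-21, 6, -6)
T3 rotate right-handed about the x-axis with cos θ = 4/5, sin θ = -3/5: (-27, -21, 0) → (-27, -84/5, 63/5); (-21, 6, -6) → (-21, 6/5, -42/5)
T4 scale by (-3, -3, 3/2): (-27, -84/5, 63/5) → (81, 252/5, 189/10); (-21, 6/5, -42/5) → (63, -18/5, -63/5)

image vertices: (81, 252/5, 189/10), (63, -18/5, -63/5)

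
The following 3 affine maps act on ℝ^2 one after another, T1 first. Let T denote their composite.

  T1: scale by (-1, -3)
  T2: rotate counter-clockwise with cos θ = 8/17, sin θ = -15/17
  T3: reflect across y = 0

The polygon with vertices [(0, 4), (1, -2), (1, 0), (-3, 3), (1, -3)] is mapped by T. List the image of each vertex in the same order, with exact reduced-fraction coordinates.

image vertices: (-180/17, 96/17), (82/17, -63/17), (-8/17, -15/17), (-111/17, 117/17), (127/17, -87/17)

T1 scale by (-1, -3): (0, 4) → (0, -12); (1, -2) → (-1, 6); (1, 0) → (-1, 0); (-3, 3) → (3, -9); (1, -3) → (-1, 9)
T2 rotate counter-clockwise with cos θ = 8/17, sin θ = -15/17: (0, -12) → (-180/17, -96/17); (-1, 6) → (82/17, 63/17); (-1, 0) → (-8/17, 15/17); (3, -9) → (-111/17, -117/17); (-1, 9) → (127/17, 87/17)
T3 reflect across y = 0: (-180/17, -96/17) → (-180/17, 96/17); (82/17, 63/17) → (82/17, -63/17); (-8/17, 15/17) → (-8/17, -15/17); (-111/17, -117/17) → (-111/17, 117/17); (127/17, 87/17) → (127/17, -87/17)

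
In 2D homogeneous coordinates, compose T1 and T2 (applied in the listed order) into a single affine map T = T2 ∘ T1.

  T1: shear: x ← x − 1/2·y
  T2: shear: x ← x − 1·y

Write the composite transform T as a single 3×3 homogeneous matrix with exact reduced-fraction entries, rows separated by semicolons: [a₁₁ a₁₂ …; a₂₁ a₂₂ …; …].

T1 = [1 -1/2 0; 0 1 0; 0 0 1]
T2·T1 = [1 -3/2 0; 0 1 0; 0 0 1]

T = [1 -3/2 0; 0 1 0; 0 0 1]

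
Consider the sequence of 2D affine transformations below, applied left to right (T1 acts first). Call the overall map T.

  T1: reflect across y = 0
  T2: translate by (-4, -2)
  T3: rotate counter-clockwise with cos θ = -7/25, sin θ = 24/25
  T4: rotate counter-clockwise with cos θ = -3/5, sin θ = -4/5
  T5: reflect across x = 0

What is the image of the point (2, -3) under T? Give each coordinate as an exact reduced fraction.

T(p) = (38/25, 41/25)

T1 reflect across y = 0: (2, -3) → (2, 3)
T2 translate by (-4, -2): (2, 3) → (-2, 1)
T3 rotate counter-clockwise with cos θ = -7/25, sin θ = 24/25: (-2, 1) → (-2/5, -11/5)
T4 rotate counter-clockwise with cos θ = -3/5, sin θ = -4/5: (-2/5, -11/5) → (-38/25, 41/25)
T5 reflect across x = 0: (-38/25, 41/25) → (38/25, 41/25)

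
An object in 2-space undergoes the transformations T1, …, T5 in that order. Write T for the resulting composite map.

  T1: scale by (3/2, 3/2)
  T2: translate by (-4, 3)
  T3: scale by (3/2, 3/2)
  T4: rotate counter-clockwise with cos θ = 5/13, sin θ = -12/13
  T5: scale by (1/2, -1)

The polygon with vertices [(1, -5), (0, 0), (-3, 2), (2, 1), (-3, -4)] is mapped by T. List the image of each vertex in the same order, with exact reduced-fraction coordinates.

image vertices: (-399/104, -45/52), (12/13, -189/26), (177/104, -198/13), (147/52, -207/52), (-471/104, -261/26)

T1 scale by (3/2, 3/2): (1, -5) → (3/2, -15/2); (0, 0) → (0, 0); (-3, 2) → (-9/2, 3); (2, 1) → (3, 3/2); (-3, -4) → (-9/2, -6)
T2 translate by (-4, 3): (3/2, -15/2) → (-5/2, -9/2); (0, 0) → (-4, 3); (-9/2, 3) → (-17/2, 6); (3, 3/2) → (-1, 9/2); (-9/2, -6) → (-17/2, -3)
T3 scale by (3/2, 3/2): (-5/2, -9/2) → (-15/4, -27/4); (-4, 3) → (-6, 9/2); (-17/2, 6) → (-51/4, 9); (-1, 9/2) → (-3/2, 27/4); (-17/2, -3) → (-51/4, -9/2)
T4 rotate counter-clockwise with cos θ = 5/13, sin θ = -12/13: (-15/4, -27/4) → (-399/52, 45/52); (-6, 9/2) → (24/13, 189/26); (-51/4, 9) → (177/52, 198/13); (-3/2, 27/4) → (147/26, 207/52); (-51/4, -9/2) → (-471/52, 261/26)
T5 scale by (1/2, -1): (-399/52, 45/52) → (-399/104, -45/52); (24/13, 189/26) → (12/13, -189/26); (177/52, 198/13) → (177/104, -198/13); (147/26, 207/52) → (147/52, -207/52); (-471/52, 261/26) → (-471/104, -261/26)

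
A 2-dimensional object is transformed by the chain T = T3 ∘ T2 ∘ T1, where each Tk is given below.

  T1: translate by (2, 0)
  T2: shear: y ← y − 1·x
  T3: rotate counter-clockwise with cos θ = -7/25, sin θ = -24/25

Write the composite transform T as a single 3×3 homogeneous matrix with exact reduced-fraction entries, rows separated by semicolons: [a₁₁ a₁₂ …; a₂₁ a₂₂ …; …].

T1 = [1 0 2; 0 1 0; 0 0 1]
T2·T1 = [1 0 2; -1 1 -2; 0 0 1]
T3·…·T1 = [-31/25 24/25 -62/25; -17/25 -7/25 -34/25; 0 0 1]

T = [-31/25 24/25 -62/25; -17/25 -7/25 -34/25; 0 0 1]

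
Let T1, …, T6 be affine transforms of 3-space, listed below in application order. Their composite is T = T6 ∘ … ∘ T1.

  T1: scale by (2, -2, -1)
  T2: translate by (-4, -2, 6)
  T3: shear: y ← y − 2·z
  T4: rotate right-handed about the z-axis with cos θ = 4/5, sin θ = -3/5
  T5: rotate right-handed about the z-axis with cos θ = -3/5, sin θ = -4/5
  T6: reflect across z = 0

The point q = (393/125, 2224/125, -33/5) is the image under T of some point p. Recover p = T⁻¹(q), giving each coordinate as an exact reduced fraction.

p = (-2, 1/2, -3/5)

T1 = [2 0 0 0; 0 -2 0 0; 0 0 -1 0; 0 0 0 1]
T2·T1 = [2 0 0 -4; 0 -2 0 -2; 0 0 -1 6; 0 0 0 1]
T3·…·T1 = [2 0 0 -4; 0 -2 2 -14; 0 0 -1 6; 0 0 0 1]
T4·…·T1 = [8/5 -6/5 6/5 -58/5; -6/5 -8/5 8/5 -44/5; 0 0 -1 6; 0 0 0 1]
T5·…·T1 = [-48/25 -14/25 14/25 -2/25; -14/25 48/25 -48/25 364/25; 0 0 -1 6; 0 0 0 1]
T6·…·T1 = [-48/25 -14/25 14/25 -2/25; -14/25 48/25 -48/25 364/25; 0 0 1 -6; 0 0 0 1]
det M = -4; M⁻¹ = [-12/25 -7/50 0 2; -7/50 12/25 1 -1; 0 0 1 6; 0 0 0 1]
M⁻¹ · (393/125, 2224/125, -33/5)ᵀ = (-2, 1/2, -3/5)ᵀ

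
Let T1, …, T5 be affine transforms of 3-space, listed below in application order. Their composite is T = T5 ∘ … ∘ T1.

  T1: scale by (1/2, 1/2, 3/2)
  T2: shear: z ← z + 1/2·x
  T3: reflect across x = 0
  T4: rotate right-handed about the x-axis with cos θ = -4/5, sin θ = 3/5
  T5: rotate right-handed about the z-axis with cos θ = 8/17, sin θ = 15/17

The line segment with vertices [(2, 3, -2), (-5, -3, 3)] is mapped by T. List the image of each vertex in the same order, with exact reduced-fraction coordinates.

image vertices: (-25/34, -63/85, 29/10), (125/68, 63/34, -7/2)

T1 scale by (1/2, 1/2, 3/2): (2, 3, -2) → (1, 3/2, -3); (-5, -3, 3) → (-5/2, -3/2, 9/2)
T2 shear: z ← z + 1/2·x: (1, 3/2, -3) → (1, 3/2, -5/2); (-5/2, -3/2, 9/2) → (-5/2, -3/2, 13/4)
T3 reflect across x = 0: (1, 3/2, -5/2) → (-1, 3/2, -5/2); (-5/2, -3/2, 13/4) → (5/2, -3/2, 13/4)
T4 rotate right-handed about the x-axis with cos θ = -4/5, sin θ = 3/5: (-1, 3/2, -5/2) → (-1, 3/10, 29/10); (5/2, -3/2, 13/4) → (5/2, -3/4, -7/2)
T5 rotate right-handed about the z-axis with cos θ = 8/17, sin θ = 15/17: (-1, 3/10, 29/10) → (-25/34, -63/85, 29/10); (5/2, -3/4, -7/2) → (125/68, 63/34, -7/2)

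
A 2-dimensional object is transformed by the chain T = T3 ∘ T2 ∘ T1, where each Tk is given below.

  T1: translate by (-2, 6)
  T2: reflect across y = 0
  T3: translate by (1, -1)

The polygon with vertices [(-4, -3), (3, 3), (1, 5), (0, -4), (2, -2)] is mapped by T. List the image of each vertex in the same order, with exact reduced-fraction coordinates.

image vertices: (-5, -4), (2, -10), (0, -12), (-1, -3), (1, -5)

T1 translate by (-2, 6): (-4, -3) → (-6, 3); (3, 3) → (1, 9); (1, 5) → (-1, 11); (0, -4) → (-2, 2); (2, -2) → (0, 4)
T2 reflect across y = 0: (-6, 3) → (-6, -3); (1, 9) → (1, -9); (-1, 11) → (-1, -11); (-2, 2) → (-2, -2); (0, 4) → (0, -4)
T3 translate by (1, -1): (-6, -3) → (-5, -4); (1, -9) → (2, -10); (-1, -11) → (0, -12); (-2, -2) → (-1, -3); (0, -4) → (1, -5)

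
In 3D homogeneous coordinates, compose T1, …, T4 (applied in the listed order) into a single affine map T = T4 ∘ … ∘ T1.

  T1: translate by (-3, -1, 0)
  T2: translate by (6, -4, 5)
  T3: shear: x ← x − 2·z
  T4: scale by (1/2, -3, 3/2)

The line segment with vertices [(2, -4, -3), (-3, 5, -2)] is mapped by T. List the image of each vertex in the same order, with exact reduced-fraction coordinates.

T1 translate by (-3, -1, 0): (2, -4, -3) → (-1, -5, -3); (-3, 5, -2) → (-6, 4, -2)
T2 translate by (6, -4, 5): (-1, -5, -3) → (5, -9, 2); (-6, 4, -2) → (0, 0, 3)
T3 shear: x ← x − 2·z: (5, -9, 2) → (1, -9, 2); (0, 0, 3) → (-6, 0, 3)
T4 scale by (1/2, -3, 3/2): (1, -9, 2) → (1/2, 27, 3); (-6, 0, 3) → (-3, 0, 9/2)

image vertices: (1/2, 27, 3), (-3, 0, 9/2)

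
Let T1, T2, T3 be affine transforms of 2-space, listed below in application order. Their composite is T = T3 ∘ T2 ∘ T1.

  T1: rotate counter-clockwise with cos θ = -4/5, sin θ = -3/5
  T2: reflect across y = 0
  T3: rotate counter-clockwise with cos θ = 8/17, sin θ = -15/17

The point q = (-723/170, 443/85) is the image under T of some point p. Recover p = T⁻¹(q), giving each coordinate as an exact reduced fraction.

T1 = [-4/5 3/5 0; -3/5 -4/5 0; 0 0 1]
T2·T1 = [-4/5 3/5 0; 3/5 4/5 0; 0 0 1]
T3·…·T1 = [13/85 84/85 0; 84/85 -13/85 0; 0 0 1]
det M = -1; M⁻¹ = [13/85 84/85 0; 84/85 -13/85 0; 0 0 1]
M⁻¹ · (-723/170, 443/85)ᵀ = (9/2, -5)ᵀ

p = (9/2, -5)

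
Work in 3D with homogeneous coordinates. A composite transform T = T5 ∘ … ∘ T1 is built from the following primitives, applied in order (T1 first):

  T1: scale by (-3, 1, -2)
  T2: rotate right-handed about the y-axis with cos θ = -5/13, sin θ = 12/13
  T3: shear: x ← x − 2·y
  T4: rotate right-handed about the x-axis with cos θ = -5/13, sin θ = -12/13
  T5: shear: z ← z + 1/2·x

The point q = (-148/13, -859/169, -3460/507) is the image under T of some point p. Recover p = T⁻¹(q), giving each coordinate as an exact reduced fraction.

p = (-2, 3, 5/3)

T1 = [-3 0 0 0; 0 1 0 0; 0 0 -2 0; 0 0 0 1]
T2·T1 = [15/13 0 -24/13 0; 0 1 0 0; 36/13 0 10/13 0; 0 0 0 1]
T3·…·T1 = [15/13 -2 -24/13 0; 0 1 0 0; 36/13 0 10/13 0; 0 0 0 1]
T4·…·T1 = [15/13 -2 -24/13 0; 432/169 -5/13 120/169 0; -180/169 -12/13 -50/169 0; 0 0 0 1]
T5·…·T1 = [15/13 -2 -24/13 0; 432/169 -5/13 120/169 0; -165/338 -25/13 -206/169 0; 0 0 0 1]
det M = 6; M⁻¹ = [155/507 94/507 -60/169 0; 6/13 -5/13 -12/13 0; -575/676 90/169 263/338 0; 0 0 0 1]
M⁻¹ · (-148/13, -859/169, -3460/507)ᵀ = (-2, 3, 5/3)ᵀ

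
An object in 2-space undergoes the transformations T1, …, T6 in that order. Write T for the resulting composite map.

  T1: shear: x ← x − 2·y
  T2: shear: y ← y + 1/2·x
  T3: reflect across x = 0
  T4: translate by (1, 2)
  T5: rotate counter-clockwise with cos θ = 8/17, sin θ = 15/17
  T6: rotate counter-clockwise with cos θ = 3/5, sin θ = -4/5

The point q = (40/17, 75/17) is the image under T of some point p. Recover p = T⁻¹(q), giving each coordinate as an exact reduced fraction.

T1 = [1 -2 0; 0 1 0; 0 0 1]
T2·T1 = [1 -2 0; 1/2 0 0; 0 0 1]
T3·…·T1 = [-1 2 0; 1/2 0 0; 0 0 1]
T4·…·T1 = [-1 2 1; 1/2 0 2; 0 0 1]
T5·…·T1 = [-31/34 16/17 -22/17; -11/17 30/17 31/17; 0 0 1]
T6·…·T1 = [-181/170 168/85 58/85; 29/85 26/85 181/85; 0 0 1]
det M = -1; M⁻¹ = [-26/85 168/85 -4; 29/85 181/170 -5/2; 0 0 1]
M⁻¹ · (40/17, 75/17)ᵀ = (4, 3)ᵀ

p = (4, 3)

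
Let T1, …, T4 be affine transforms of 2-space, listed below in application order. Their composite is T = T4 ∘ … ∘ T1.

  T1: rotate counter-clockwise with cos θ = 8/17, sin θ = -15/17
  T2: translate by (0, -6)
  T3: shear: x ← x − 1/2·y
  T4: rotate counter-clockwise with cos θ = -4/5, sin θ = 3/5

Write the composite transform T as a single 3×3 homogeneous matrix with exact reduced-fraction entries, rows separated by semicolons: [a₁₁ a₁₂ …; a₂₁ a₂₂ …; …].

T = [-1/5 -4/5 6/5; 213/170 1/85 33/5; 0 0 1]

T1 = [8/17 15/17 0; -15/17 8/17 0; 0 0 1]
T2·T1 = [8/17 15/17 0; -15/17 8/17 -6; 0 0 1]
T3·…·T1 = [31/34 11/17 3; -15/17 8/17 -6; 0 0 1]
T4·…·T1 = [-1/5 -4/5 6/5; 213/170 1/85 33/5; 0 0 1]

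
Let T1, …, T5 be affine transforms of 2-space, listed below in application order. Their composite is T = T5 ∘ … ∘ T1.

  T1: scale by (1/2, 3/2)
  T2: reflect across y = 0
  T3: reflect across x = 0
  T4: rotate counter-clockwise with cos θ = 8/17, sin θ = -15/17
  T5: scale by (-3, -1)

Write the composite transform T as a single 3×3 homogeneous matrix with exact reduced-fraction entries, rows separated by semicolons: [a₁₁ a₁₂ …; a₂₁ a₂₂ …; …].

T1 = [1/2 0 0; 0 3/2 0; 0 0 1]
T2·T1 = [1/2 0 0; 0 -3/2 0; 0 0 1]
T3·…·T1 = [-1/2 0 0; 0 -3/2 0; 0 0 1]
T4·…·T1 = [-4/17 -45/34 0; 15/34 -12/17 0; 0 0 1]
T5·…·T1 = [12/17 135/34 0; -15/34 12/17 0; 0 0 1]

T = [12/17 135/34 0; -15/34 12/17 0; 0 0 1]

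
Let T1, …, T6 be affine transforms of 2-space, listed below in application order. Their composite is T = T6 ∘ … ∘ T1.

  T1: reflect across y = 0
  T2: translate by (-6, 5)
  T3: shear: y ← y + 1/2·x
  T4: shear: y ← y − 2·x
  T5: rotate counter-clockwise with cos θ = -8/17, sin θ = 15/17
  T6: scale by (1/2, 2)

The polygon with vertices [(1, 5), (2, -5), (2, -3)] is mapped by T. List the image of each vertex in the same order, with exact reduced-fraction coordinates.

T1 reflect across y = 0: (1, 5) → (1, -5); (2, -5) → (2, 5); (2, -3) → (2, 3)
T2 translate by (-6, 5): (1, -5) → (-5, 0); (2, 5) → (-4, 10); (2, 3) → (-4, 8)
T3 shear: y ← y + 1/2·x: (-5, 0) → (-5, -5/2); (-4, 10) → (-4, 8); (-4, 8) → (-4, 6)
T4 shear: y ← y − 2·x: (-5, -5/2) → (-5, 15/2); (-4, 8) → (-4, 16); (-4, 6) → (-4, 14)
T5 rotate counter-clockwise with cos θ = -8/17, sin θ = 15/17: (-5, 15/2) → (-145/34, -135/17); (-4, 16) → (-208/17, -188/17); (-4, 14) → (-178/17, -172/17)
T6 scale by (1/2, 2): (-145/34, -135/17) → (-145/68, -270/17); (-208/17, -188/17) → (-104/17, -376/17); (-178/17, -172/17) → (-89/17, -344/17)

image vertices: (-145/68, -270/17), (-104/17, -376/17), (-89/17, -344/17)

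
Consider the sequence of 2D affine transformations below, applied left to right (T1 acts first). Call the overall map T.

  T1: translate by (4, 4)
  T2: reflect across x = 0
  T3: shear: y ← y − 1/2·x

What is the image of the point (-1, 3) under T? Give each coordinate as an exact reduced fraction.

T1 translate by (4, 4): (-1, 3) → (3, 7)
T2 reflect across x = 0: (3, 7) → (-3, 7)
T3 shear: y ← y − 1/2·x: (-3, 7) → (-3, 17/2)

T(p) = (-3, 17/2)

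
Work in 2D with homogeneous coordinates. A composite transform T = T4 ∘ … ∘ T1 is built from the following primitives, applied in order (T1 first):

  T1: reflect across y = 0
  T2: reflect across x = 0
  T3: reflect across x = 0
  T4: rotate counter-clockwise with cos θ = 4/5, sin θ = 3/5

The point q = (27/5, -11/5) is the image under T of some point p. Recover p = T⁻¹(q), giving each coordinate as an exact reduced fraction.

p = (3, 5)

T1 = [1 0 0; 0 -1 0; 0 0 1]
T2·T1 = [-1 0 0; 0 -1 0; 0 0 1]
T3·…·T1 = [1 0 0; 0 -1 0; 0 0 1]
T4·…·T1 = [4/5 3/5 0; 3/5 -4/5 0; 0 0 1]
det M = -1; M⁻¹ = [4/5 3/5 0; 3/5 -4/5 0; 0 0 1]
M⁻¹ · (27/5, -11/5)ᵀ = (3, 5)ᵀ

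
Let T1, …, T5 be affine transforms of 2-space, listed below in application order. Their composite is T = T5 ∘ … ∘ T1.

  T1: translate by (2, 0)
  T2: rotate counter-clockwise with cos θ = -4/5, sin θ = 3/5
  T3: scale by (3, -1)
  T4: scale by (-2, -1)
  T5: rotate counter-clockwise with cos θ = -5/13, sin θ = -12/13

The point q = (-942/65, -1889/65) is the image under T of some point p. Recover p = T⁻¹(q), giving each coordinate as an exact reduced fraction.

T1 = [1 0 2; 0 1 0; 0 0 1]
T2·T1 = [-4/5 -3/5 -8/5; 3/5 -4/5 6/5; 0 0 1]
T3·…·T1 = [-12/5 -9/5 -24/5; -3/5 4/5 -6/5; 0 0 1]
T4·…·T1 = [24/5 18/5 48/5; 3/5 -4/5 6/5; 0 0 1]
T5·…·T1 = [-84/65 -138/65 -168/65; -303/65 -196/65 -606/65; 0 0 1]
det M = -6; M⁻¹ = [98/195 -23/65 -2; -101/130 14/65 0; 0 0 1]
M⁻¹ · (-942/65, -1889/65)ᵀ = (1, 5)ᵀ

p = (1, 5)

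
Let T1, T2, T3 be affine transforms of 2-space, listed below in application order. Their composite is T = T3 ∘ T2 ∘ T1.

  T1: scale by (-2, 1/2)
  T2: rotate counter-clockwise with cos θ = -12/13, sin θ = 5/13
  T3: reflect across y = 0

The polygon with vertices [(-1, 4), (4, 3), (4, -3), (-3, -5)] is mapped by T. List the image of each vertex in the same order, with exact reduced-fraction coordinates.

image vertices: (-34/13, 14/13), (177/26, 58/13), (207/26, 22/13), (-119/26, -60/13)

T1 scale by (-2, 1/2): (-1, 4) → (2, 2); (4, 3) → (-8, 3/2); (4, -3) → (-8, -3/2); (-3, -5) → (6, -5/2)
T2 rotate counter-clockwise with cos θ = -12/13, sin θ = 5/13: (2, 2) → (-34/13, -14/13); (-8, 3/2) → (177/26, -58/13); (-8, -3/2) → (207/26, -22/13); (6, -5/2) → (-119/26, 60/13)
T3 reflect across y = 0: (-34/13, -14/13) → (-34/13, 14/13); (177/26, -58/13) → (177/26, 58/13); (207/26, -22/13) → (207/26, 22/13); (-119/26, 60/13) → (-119/26, -60/13)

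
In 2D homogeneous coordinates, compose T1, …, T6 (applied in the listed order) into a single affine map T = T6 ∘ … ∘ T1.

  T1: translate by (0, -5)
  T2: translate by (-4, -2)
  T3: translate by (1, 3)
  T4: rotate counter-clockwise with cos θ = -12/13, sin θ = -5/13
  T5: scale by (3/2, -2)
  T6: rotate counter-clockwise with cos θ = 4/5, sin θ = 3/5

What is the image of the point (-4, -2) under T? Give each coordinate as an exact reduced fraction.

T1 translate by (0, -5): (-4, -2) → (-4, -7)
T2 translate by (-4, -2): (-4, -7) → (-8, -9)
T3 translate by (1, 3): (-8, -9) → (-7, -6)
T4 rotate counter-clockwise with cos θ = -12/13, sin θ = -5/13: (-7, -6) → (54/13, 107/13)
T5 scale by (3/2, -2): (54/13, 107/13) → (81/13, -214/13)
T6 rotate counter-clockwise with cos θ = 4/5, sin θ = 3/5: (81/13, -214/13) → (966/65, -613/65)

T(p) = (966/65, -613/65)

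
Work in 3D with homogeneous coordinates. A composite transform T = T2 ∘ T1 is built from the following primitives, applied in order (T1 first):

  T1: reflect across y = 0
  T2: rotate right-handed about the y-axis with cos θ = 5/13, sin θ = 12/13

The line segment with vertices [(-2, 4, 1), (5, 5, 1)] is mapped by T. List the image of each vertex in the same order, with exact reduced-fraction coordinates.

T1 reflect across y = 0: (-2, 4, 1) → (-2, -4, 1); (5, 5, 1) → (5, -5, 1)
T2 rotate right-handed about the y-axis with cos θ = 5/13, sin θ = 12/13: (-2, -4, 1) → (2/13, -4, 29/13); (5, -5, 1) → (37/13, -5, -55/13)

image vertices: (2/13, -4, 29/13), (37/13, -5, -55/13)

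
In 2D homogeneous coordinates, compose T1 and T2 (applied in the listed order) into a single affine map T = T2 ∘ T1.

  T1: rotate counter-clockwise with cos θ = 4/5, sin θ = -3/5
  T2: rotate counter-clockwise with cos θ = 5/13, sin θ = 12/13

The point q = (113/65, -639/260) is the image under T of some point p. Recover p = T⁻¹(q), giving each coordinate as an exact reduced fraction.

T1 = [4/5 3/5 0; -3/5 4/5 0; 0 0 1]
T2·T1 = [56/65 -33/65 0; 33/65 56/65 0; 0 0 1]
det M = 1; M⁻¹ = [56/65 33/65 0; -33/65 56/65 0; 0 0 1]
M⁻¹ · (113/65, -639/260)ᵀ = (1/4, -3)ᵀ

p = (1/4, -3)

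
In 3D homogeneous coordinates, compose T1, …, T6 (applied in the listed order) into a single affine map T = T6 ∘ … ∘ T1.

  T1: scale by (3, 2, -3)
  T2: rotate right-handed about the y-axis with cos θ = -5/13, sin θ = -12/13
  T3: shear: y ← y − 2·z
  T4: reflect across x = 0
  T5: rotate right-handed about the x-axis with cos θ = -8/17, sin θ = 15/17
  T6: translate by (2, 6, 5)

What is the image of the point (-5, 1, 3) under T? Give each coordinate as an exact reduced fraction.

T1 scale by (3, 2, -3): (-5, 1, 3) → (-15, 2, -9)
T2 rotate right-handed about the y-axis with cos θ = -5/13, sin θ = -12/13: (-15, 2, -9) → (183/13, 2, -135/13)
T3 shear: y ← y − 2·z: (183/13, 2, -135/13) → (183/13, 296/13, -135/13)
T4 reflect across x = 0: (183/13, 296/13, -135/13) → (-183/13, 296/13, -135/13)
T5 rotate right-handed about the x-axis with cos θ = -8/17, sin θ = 15/17: (-183/13, 296/13, -135/13) → (-183/13, -343/221, 5520/221)
T6 translate by (2, 6, 5): (-183/13, -343/221, 5520/221) → (-157/13, 983/221, 6625/221)

T(p) = (-157/13, 983/221, 6625/221)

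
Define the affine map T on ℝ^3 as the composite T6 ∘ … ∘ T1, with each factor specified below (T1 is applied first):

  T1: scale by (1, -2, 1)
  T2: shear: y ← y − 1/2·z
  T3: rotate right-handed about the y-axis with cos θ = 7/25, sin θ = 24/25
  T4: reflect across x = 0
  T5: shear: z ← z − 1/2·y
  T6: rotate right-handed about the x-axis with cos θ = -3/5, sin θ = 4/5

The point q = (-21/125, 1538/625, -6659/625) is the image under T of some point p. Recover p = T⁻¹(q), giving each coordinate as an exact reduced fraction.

T1 = [1 0 0 0; 0 -2 0 0; 0 0 1 0; 0 0 0 1]
T2·T1 = [1 0 0 0; 0 -2 -1/2 0; 0 0 1 0; 0 0 0 1]
T3·…·T1 = [7/25 0 24/25 0; 0 -2 -1/2 0; -24/25 0 7/25 0; 0 0 0 1]
T4·…·T1 = [-7/25 0 -24/25 0; 0 -2 -1/2 0; -24/25 0 7/25 0; 0 0 0 1]
T5·…·T1 = [-7/25 0 -24/25 0; 0 -2 -1/2 0; -24/25 1 53/100 0; 0 0 0 1]
T6·…·T1 = [-7/25 0 -24/25 0; 96/125 2/5 -31/250 0; 72/125 -11/5 -359/500 0; 0 0 0 1]
det M = 2; M⁻¹ = [-7/25 132/125 24/125 0; 6/25 377/1000 -193/500 0; -24/25 -77/250 -7/125 0; 0 0 0 1]
M⁻¹ · (-21/125, 1538/625, -6659/625)ᵀ = (3/5, 5, 0)ᵀ

p = (3/5, 5, 0)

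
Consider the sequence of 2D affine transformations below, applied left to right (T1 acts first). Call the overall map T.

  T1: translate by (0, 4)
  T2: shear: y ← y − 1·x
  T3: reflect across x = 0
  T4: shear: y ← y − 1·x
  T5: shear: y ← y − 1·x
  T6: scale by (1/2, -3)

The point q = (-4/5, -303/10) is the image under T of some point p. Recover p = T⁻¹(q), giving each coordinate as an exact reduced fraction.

p = (8/5, 9/2)

T1 = [1 0 0; 0 1 4; 0 0 1]
T2·T1 = [1 0 0; -1 1 4; 0 0 1]
T3·…·T1 = [-1 0 0; -1 1 4; 0 0 1]
T4·…·T1 = [-1 0 0; 0 1 4; 0 0 1]
T5·…·T1 = [-1 0 0; 1 1 4; 0 0 1]
T6·…·T1 = [-1/2 0 0; -3 -3 -12; 0 0 1]
det M = 3/2; M⁻¹ = [-2 0 0; 2 -1/3 -4; 0 0 1]
M⁻¹ · (-4/5, -303/10)ᵀ = (8/5, 9/2)ᵀ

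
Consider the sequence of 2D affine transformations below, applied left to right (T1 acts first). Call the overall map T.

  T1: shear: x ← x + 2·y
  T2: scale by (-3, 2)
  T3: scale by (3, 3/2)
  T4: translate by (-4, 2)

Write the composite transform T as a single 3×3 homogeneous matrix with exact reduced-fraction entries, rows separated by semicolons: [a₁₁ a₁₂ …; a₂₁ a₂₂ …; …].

T = [-9 -18 -4; 0 3 2; 0 0 1]

T1 = [1 2 0; 0 1 0; 0 0 1]
T2·T1 = [-3 -6 0; 0 2 0; 0 0 1]
T3·…·T1 = [-9 -18 0; 0 3 0; 0 0 1]
T4·…·T1 = [-9 -18 -4; 0 3 2; 0 0 1]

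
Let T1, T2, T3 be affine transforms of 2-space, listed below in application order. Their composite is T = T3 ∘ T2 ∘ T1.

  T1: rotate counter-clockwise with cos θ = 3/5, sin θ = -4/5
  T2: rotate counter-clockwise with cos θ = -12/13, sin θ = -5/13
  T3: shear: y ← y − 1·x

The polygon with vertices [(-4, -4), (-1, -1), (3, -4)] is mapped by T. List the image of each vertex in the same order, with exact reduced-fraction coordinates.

T1 rotate counter-clockwise with cos θ = 3/5, sin θ = -4/5: (-4, -4) → (-28/5, 4/5); (-1, -1) → (-7/5, 1/5); (3, -4) → (-7/5, -24/5)
T2 rotate counter-clockwise with cos θ = -12/13, sin θ = -5/13: (-28/5, 4/5) → (356/65, 92/65); (-7/5, 1/5) → (89/65, 23/65); (-7/5, -24/5) → (-36/65, 323/65)
T3 shear: y ← y − 1·x: (356/65, 92/65) → (356/65, -264/65); (89/65, 23/65) → (89/65, -66/65); (-36/65, 323/65) → (-36/65, 359/65)

image vertices: (356/65, -264/65), (89/65, -66/65), (-36/65, 359/65)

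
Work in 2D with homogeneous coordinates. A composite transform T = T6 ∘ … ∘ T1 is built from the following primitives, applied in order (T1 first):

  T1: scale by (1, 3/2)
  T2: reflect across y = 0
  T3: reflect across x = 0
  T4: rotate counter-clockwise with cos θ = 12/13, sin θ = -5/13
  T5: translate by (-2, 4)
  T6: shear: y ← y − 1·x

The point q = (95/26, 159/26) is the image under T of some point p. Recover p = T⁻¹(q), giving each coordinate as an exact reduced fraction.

T1 = [1 0 0; 0 3/2 0; 0 0 1]
T2·T1 = [1 0 0; 0 -3/2 0; 0 0 1]
T3·…·T1 = [-1 0 0; 0 -3/2 0; 0 0 1]
T4·…·T1 = [-12/13 -15/26 0; 5/13 -18/13 0; 0 0 1]
T5·…·T1 = [-12/13 -15/26 -2; 5/13 -18/13 4; 0 0 1]
T6·…·T1 = [-12/13 -15/26 -2; 17/13 -21/26 6; 0 0 1]
det M = 3/2; M⁻¹ = [-7/13 5/13 -44/13; -34/39 -8/13 76/39; 0 0 1]
M⁻¹ · (95/26, 159/26)ᵀ = (-3, -5)ᵀ

p = (-3, -5)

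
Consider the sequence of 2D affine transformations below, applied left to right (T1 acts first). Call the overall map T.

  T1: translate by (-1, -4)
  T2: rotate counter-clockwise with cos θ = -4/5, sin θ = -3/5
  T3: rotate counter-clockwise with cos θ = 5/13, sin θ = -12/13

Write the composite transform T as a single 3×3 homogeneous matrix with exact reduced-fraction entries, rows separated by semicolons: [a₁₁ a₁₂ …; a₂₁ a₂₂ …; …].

T1 = [1 0 -1; 0 1 -4; 0 0 1]
T2·T1 = [-4/5 3/5 -8/5; -3/5 -4/5 19/5; 0 0 1]
T3·…·T1 = [-56/65 -33/65 188/65; 33/65 -56/65 191/65; 0 0 1]

T = [-56/65 -33/65 188/65; 33/65 -56/65 191/65; 0 0 1]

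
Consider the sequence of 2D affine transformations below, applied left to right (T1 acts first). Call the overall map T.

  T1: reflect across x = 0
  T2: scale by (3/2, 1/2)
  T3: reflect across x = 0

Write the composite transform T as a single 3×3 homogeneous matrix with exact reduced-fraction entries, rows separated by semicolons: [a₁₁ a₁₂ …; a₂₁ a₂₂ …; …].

T1 = [-1 0 0; 0 1 0; 0 0 1]
T2·T1 = [-3/2 0 0; 0 1/2 0; 0 0 1]
T3·…·T1 = [3/2 0 0; 0 1/2 0; 0 0 1]

T = [3/2 0 0; 0 1/2 0; 0 0 1]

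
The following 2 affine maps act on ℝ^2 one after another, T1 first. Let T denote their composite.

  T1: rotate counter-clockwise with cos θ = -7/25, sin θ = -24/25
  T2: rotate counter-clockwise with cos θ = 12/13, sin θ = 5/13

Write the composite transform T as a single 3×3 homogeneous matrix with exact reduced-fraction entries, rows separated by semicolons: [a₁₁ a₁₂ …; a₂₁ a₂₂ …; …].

T1 = [-7/25 24/25 0; -24/25 -7/25 0; 0 0 1]
T2·T1 = [36/325 323/325 0; -323/325 36/325 0; 0 0 1]

T = [36/325 323/325 0; -323/325 36/325 0; 0 0 1]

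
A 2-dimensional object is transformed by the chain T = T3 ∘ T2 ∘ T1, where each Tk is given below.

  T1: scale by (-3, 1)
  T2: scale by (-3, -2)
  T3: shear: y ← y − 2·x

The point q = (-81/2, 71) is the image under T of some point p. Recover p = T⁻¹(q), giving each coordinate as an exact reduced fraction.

p = (-9/2, 5)

T1 = [-3 0 0; 0 1 0; 0 0 1]
T2·T1 = [9 0 0; 0 -2 0; 0 0 1]
T3·…·T1 = [9 0 0; -18 -2 0; 0 0 1]
det M = -18; M⁻¹ = [1/9 0 0; -1 -1/2 0; 0 0 1]
M⁻¹ · (-81/2, 71)ᵀ = (-9/2, 5)ᵀ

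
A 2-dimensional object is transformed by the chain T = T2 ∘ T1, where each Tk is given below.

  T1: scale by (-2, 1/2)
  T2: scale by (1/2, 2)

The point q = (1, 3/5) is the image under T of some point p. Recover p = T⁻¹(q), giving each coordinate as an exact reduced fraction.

T1 = [-2 0 0; 0 1/2 0; 0 0 1]
T2·T1 = [-1 0 0; 0 1 0; 0 0 1]
det M = -1; M⁻¹ = [-1 0 0; 0 1 0; 0 0 1]
M⁻¹ · (1, 3/5)ᵀ = (-1, 3/5)ᵀ

p = (-1, 3/5)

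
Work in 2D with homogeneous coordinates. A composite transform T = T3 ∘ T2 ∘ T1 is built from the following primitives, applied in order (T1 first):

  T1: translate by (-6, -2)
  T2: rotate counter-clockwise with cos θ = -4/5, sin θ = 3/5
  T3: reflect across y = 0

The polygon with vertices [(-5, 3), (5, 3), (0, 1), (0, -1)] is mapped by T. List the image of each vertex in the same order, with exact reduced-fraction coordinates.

T1 translate by (-6, -2): (-5, 3) → (-11, 1); (5, 3) → (-1, 1); (0, 1) → (-6, -1); (0, -1) → (-6, -3)
T2 rotate counter-clockwise with cos θ = -4/5, sin θ = 3/5: (-11, 1) → (41/5, -37/5); (-1, 1) → (1/5, -7/5); (-6, -1) → (27/5, -14/5); (-6, -3) → (33/5, -6/5)
T3 reflect across y = 0: (41/5, -37/5) → (41/5, 37/5); (1/5, -7/5) → (1/5, 7/5); (27/5, -14/5) → (27/5, 14/5); (33/5, -6/5) → (33/5, 6/5)

image vertices: (41/5, 37/5), (1/5, 7/5), (27/5, 14/5), (33/5, 6/5)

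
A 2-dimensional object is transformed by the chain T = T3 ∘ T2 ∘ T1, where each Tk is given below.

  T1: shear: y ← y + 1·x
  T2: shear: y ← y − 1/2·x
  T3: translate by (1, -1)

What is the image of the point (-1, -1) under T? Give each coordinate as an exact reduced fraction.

T(p) = (0, -5/2)

T1 shear: y ← y + 1·x: (-1, -1) → (-1, -2)
T2 shear: y ← y − 1/2·x: (-1, -2) → (-1, -3/2)
T3 translate by (1, -1): (-1, -3/2) → (0, -5/2)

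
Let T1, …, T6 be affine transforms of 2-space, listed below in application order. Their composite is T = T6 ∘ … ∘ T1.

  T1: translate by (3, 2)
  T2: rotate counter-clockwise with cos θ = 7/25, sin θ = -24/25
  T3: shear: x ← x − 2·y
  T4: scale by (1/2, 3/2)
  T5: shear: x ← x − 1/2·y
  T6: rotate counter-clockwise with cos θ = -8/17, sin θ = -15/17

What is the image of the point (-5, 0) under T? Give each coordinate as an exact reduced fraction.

T1 translate by (3, 2): (-5, 0) → (-2, 2)
T2 rotate counter-clockwise with cos θ = 7/25, sin θ = -24/25: (-2, 2) → (34/25, 62/25)
T3 shear: x ← x − 2·y: (34/25, 62/25) → (-18/5, 62/25)
T4 scale by (1/2, 3/2): (-18/5, 62/25) → (-9/5, 93/25)
T5 shear: x ← x − 1/2·y: (-9/5, 93/25) → (-183/50, 93/25)
T6 rotate counter-clockwise with cos θ = -8/17, sin θ = -15/17: (-183/50, 93/25) → (2127/425, 1257/850)

T(p) = (2127/425, 1257/850)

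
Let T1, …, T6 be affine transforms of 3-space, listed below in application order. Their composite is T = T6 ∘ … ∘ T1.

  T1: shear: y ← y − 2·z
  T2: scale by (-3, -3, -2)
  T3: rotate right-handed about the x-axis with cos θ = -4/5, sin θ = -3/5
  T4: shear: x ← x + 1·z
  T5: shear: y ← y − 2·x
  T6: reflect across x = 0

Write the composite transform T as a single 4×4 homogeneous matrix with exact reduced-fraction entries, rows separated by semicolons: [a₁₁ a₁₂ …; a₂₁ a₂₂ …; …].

T = [3 -9/5 2 0; 6 -6/5 -2 0; 0 9/5 -2 0; 0 0 0 1]

T1 = [1 0 0 0; 0 1 -2 0; 0 0 1 0; 0 0 0 1]
T2·T1 = [-3 0 0 0; 0 -3 6 0; 0 0 -2 0; 0 0 0 1]
T3·…·T1 = [-3 0 0 0; 0 12/5 -6 0; 0 9/5 -2 0; 0 0 0 1]
T4·…·T1 = [-3 9/5 -2 0; 0 12/5 -6 0; 0 9/5 -2 0; 0 0 0 1]
T5·…·T1 = [-3 9/5 -2 0; 6 -6/5 -2 0; 0 9/5 -2 0; 0 0 0 1]
T6·…·T1 = [3 -9/5 2 0; 6 -6/5 -2 0; 0 9/5 -2 0; 0 0 0 1]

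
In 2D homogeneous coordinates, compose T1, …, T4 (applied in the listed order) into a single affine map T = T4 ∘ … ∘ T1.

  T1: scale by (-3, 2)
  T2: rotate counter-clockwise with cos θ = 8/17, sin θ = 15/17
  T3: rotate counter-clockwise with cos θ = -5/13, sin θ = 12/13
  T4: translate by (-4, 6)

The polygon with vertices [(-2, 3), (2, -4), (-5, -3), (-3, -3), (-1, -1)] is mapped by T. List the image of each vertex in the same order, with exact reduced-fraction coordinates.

image vertices: (-2330/221, 132/221), (604/221, 2960/221), (-4058/221, 2961/221), (-2738/221, 2835/221), (-1502/221, 1829/221)

T1 scale by (-3, 2): (-2, 3) → (6, 6); (2, -4) → (-6, -8); (-5, -3) → (15, -6); (-3, -3) → (9, -6); (-1, -1) → (3, -2)
T2 rotate counter-clockwise with cos θ = 8/17, sin θ = 15/17: (6, 6) → (-42/17, 138/17); (-6, -8) → (72/17, -154/17); (15, -6) → (210/17, 177/17); (9, -6) → (162/17, 87/17); (3, -2) → (54/17, 29/17)
T3 rotate counter-clockwise with cos θ = -5/13, sin θ = 12/13: (-42/17, 138/17) → (-1446/221, -1194/221); (72/17, -154/17) → (1488/221, 1634/221); (210/17, 177/17) → (-3174/221, 1635/221); (162/17, 87/17) → (-1854/221, 1509/221); (54/17, 29/17) → (-618/221, 503/221)
T4 translate by (-4, 6): (-1446/221, -1194/221) → (-2330/221, 132/221); (1488/221, 1634/221) → (604/221, 2960/221); (-3174/221, 1635/221) → (-4058/221, 2961/221); (-1854/221, 1509/221) → (-2738/221, 2835/221); (-618/221, 503/221) → (-1502/221, 1829/221)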